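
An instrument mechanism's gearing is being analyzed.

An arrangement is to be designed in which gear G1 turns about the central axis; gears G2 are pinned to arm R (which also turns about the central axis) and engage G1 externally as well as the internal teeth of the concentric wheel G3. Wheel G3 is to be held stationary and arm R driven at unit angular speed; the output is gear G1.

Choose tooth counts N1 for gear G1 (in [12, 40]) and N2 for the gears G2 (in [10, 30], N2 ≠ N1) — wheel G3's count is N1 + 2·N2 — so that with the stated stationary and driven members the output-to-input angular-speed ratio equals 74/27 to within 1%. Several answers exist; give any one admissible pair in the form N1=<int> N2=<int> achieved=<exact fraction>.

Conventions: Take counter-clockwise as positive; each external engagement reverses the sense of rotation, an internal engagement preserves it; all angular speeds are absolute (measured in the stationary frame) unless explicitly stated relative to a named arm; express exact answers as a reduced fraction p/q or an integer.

N1=27 N2=10 achieved=74/27

design class (target 74/27): planetary set
Willis with ω_ring = 0: ω_sun/ω_arm = (N1+N3)/N1; set equal to 74/27  ⇒  N3/N1 = 74/27 − 1 = 47/27
N3 = N1 + 2·N2  ⇒  N2/N1 = (N3/N1 − 1)/2 = (47/27 − 1)/2 = 10/27
smallest multiple with N1 ≥ 12 and N2 ≥ 10: k = 1  ⇒  N1 = 1·27 = 27, N2 = 1·10 = 10 (N1 ≤ 40, N2 ≤ 30, N2 ≠ N1 ✓), N3 = 27 + 2·10 = 47
check: (N1+N3)/N1 with N1 = 27, N3 = 47 gives 74/27; |achieved − target| = 0 ≤ 37/1350 ✓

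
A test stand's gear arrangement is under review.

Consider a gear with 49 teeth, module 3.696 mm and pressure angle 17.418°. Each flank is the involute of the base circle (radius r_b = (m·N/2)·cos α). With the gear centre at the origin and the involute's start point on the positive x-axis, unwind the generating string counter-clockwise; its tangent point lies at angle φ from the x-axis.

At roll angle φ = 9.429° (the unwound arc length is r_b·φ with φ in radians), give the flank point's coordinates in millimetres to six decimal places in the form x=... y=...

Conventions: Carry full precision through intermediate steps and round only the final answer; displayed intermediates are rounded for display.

class = single-mesh tooth geometry [base-circle involute, m = 3.696, 49T]
pitch radius r_p = m·N/2 = 3.696·49/2 = 90.552000
base radius r_b = r_p·cos α = 90.552000·cos 17.418° = 86.399859
roll angle φ = 9.429° = 0.16456710 rad
x = r_b·(cos φ + φ·sin φ) = 87.561904
y = r_b·(sin φ − φ·cos φ) = 0.128010

x=87.561904 y=0.128010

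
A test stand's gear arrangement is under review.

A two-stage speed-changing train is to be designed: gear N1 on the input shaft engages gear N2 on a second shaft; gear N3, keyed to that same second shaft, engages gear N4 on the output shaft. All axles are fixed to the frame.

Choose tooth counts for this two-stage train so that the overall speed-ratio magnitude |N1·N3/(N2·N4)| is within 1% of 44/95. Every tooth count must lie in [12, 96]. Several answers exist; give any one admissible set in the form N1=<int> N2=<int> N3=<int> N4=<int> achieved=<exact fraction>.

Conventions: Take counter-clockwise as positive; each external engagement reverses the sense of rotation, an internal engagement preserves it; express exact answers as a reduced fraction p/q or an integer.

N1=12 N2=15 N3=22 N4=38 achieved=44/95

topology: fixed-axis compound train — 2 stages, target 44/95
target = 44/95 in lowest terms: an exact hit needs N1·N3 = k·44 and N2·N4 = k·95 for one integer k, every count in [12, 96]; additionally prefer no 1:1 stage (N1 ≠ N2, N3 ≠ N4)
k = 1…5: no 1:1-free in-range split of k·44 and k·95 into factor pairs; take k = 6
k = 6: N1·N3 = 264 = 12·22, N2·N4 = 570 = 15·38
achieved = 12·22/(15·38) = 44/95; |achieved − target| = 0 ≤ 11/2375 ✓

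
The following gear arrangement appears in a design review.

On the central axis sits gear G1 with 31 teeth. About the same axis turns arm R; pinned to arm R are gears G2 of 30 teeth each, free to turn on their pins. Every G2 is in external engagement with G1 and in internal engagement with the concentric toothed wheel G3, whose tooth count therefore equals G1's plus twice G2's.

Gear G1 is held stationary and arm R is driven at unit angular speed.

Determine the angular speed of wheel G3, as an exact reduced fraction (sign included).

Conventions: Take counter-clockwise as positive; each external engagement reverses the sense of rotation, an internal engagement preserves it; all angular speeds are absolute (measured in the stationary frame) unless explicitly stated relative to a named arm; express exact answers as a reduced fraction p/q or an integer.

122/91

recognized (axles ride arm R): planetary set, 31/30/91 teeth
ring teeth: 31 + 2·30 = 91
31(ω_sun−ω_arm) = −91(ω_ring−ω_arm),  ω_sun = 0, ω_arm = 1
ω_ring = 1 − (31/91)(0−1) = 122/91
exact speed ratio = 122/91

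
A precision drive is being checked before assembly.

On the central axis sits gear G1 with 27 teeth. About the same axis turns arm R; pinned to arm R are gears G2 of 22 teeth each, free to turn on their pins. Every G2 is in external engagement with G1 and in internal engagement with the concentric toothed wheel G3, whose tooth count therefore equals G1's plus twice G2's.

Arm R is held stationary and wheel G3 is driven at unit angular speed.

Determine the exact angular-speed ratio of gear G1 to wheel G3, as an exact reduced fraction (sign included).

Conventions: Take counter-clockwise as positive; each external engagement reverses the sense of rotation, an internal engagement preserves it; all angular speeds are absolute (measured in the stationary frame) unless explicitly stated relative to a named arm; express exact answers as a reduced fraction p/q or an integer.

-71/27

recognized (axles ride arm R): planetary set, 27/22/71 teeth
ring teeth: 27 + 2·22 = 71
27(ω_sun−ω_arm) = −71(ω_ring−ω_arm),  ω_arm = 0, ω_ring = 1
ω_sun = 0 − (71/27)(1−0) = -71/27
ω_out/ω_in = -71/27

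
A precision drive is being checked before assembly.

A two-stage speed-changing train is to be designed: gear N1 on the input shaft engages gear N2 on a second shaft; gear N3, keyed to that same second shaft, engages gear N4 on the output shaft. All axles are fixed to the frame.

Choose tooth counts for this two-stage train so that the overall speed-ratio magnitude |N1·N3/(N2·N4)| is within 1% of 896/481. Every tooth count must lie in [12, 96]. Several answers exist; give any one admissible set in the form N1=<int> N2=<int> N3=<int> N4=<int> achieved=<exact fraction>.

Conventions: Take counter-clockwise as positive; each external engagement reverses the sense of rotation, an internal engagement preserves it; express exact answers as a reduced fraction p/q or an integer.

2-stage fixed-axis compound train for ratio 896/481
target = 896/481 in lowest terms: an exact hit needs N1·N3 = k·896 and N2·N4 = k·481 for one integer k, every count in [12, 96]; additionally prefer no 1:1 stage (N1 ≠ N2, N3 ≠ N4)
k = 1: N1·N3 = 896 = 14·64, N2·N4 = 481 = 13·37
achieved = 14·64/(13·37) = 896/481; |achieved − target| = 0 ≤ 224/12025 ✓

N1=14 N2=13 N3=64 N4=37 achieved=896/481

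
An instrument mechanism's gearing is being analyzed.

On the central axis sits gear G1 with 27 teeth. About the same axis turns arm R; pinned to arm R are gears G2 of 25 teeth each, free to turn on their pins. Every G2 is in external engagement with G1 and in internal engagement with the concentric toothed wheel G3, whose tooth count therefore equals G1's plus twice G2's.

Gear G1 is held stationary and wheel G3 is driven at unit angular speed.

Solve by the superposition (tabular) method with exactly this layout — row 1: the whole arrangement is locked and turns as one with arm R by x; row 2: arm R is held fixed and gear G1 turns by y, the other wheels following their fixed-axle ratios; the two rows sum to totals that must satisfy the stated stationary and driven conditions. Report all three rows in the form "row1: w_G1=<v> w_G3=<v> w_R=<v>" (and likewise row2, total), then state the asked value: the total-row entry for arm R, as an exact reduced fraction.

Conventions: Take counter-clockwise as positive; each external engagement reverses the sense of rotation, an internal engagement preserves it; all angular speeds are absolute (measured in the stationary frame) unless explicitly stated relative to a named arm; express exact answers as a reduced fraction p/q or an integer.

recognized (axles ride arm R): planetary set, 27/25/77 teeth
row 1 — lock + rotate with arm: ω_sun = ω_ring = ω_arm = x
row 2 (arm held, sun turns y): ω_ring = −(27/77)·y, ω_arm = 0
boundary: total ω_sun = x + y = 0 and total ω_ring = x − (27/77)·y = 1  ⇒  y = -77/104, x = 77/104
row 2 ring = −(27/77)·(-77/104) = 27/104
totals (row 1 + row 2): sun 77/104 + (-77/104) = 0, ring 77/104 + 27/104 = 1, arm 77/104 + 0 = 77/104
asked cell (total, arm) = 77/104

row1: w_G1=77/104 w_G3=77/104 w_R=77/104
row2: w_G1=-77/104 w_G3=27/104 w_R=0
total: w_G1=0 w_G3=1 w_R=77/104
asked value: 77/104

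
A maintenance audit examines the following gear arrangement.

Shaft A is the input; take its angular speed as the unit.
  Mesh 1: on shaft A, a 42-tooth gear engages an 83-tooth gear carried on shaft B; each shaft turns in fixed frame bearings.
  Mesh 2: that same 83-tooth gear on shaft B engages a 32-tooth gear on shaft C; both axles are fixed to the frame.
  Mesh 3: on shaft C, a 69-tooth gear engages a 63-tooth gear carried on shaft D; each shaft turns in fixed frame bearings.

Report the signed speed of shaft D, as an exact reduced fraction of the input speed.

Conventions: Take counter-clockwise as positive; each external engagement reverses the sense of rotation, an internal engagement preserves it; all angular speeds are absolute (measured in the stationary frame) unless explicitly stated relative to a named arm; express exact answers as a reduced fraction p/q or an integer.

3-mesh fixed-axis compound train (all bearings frame-fixed)
mesh 1 [42T→83T]: |ω|/ω_in = 1×42/83 = 42/83, sense flips to −
mesh 2 [83T→32T]: |ω|/ω_in = (42/83)×83/32 = 21/16, sense flips to +
mesh 3 [69T→63T]: |ω|/ω_in = (21/16)×69/63 = 23/16, sense flips to −
signed output speed (× input speed) = -23/16

-23/16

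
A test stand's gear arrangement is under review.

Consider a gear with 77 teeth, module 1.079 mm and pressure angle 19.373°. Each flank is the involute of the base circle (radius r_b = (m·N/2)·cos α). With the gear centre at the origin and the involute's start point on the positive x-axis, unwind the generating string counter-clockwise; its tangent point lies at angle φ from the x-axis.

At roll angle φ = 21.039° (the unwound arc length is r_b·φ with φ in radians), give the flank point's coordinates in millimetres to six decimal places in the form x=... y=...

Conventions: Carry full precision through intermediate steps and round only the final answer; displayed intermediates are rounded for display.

x=41.743050 y=0.638098

class = single-mesh tooth geometry [base-circle involute, m = 1.079, 77T]
pitch radius r_p = m·N/2 = 1.079·77/2 = 41.541500
base radius r_b = r_p·cos α = 41.541500·cos 19.373° = 39.189382
roll angle φ = 21.039° = 0.36719982 rad
x = r_b·(cos φ + φ·sin φ) = 41.743050
y = r_b·(sin φ − φ·cos φ) = 0.638098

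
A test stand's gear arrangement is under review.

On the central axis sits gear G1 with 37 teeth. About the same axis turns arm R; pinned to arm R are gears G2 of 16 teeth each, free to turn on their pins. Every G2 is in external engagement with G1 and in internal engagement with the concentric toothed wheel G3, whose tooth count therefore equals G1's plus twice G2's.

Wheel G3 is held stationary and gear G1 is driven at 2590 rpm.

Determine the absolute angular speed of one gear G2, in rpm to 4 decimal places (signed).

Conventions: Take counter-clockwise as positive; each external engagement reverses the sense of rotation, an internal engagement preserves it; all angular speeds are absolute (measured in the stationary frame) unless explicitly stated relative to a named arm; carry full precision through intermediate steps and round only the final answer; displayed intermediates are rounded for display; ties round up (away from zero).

class = planetary set [G3 = 37+2·16 = 69; Willis about the carrier]
normalise by the input: solve with ω_sun = 1, then scale by 2590 rpm
ring teeth: 37 + 2·16 = 69
37(ω_sun−ω_arm) = −69(ω_ring−ω_arm),  ω_ring = 0, ω_sun = 1
37(1−ω_arm) = −69(0−ω_arm)  ⇒  106·ω_arm = 37  ⇒  ω_arm = 37/106
sun–planet mesh: 37·(1−37/106) = −16·(ω_p−ω_arm)  ⇒  ω_p−ω_arm = -2553/1696
ω_p = 37/106 − 2553/1696 = -37/32
scale: ω_p = -37/32 × 2590 rpm = -2994.6875 rpm

-2994.6875 rpm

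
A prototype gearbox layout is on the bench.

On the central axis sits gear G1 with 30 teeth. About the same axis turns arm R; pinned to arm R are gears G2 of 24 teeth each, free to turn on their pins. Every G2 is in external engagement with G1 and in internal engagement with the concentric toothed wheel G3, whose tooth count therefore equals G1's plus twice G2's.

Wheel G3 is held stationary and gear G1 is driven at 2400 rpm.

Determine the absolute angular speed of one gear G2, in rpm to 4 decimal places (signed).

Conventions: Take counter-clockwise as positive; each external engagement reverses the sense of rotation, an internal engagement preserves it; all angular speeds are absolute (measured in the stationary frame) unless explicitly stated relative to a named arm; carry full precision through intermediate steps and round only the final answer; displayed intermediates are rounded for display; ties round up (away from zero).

topology: planetary set — G1 30T / G2 24T / G3 78T, arm = carrier (Willis)
normalise by the input: solve with ω_sun = 1, then scale by 2400 rpm
ring teeth: 30 + 2·24 = 78
30(ω_sun−ω_arm) = −78(ω_ring−ω_arm),  ω_ring = 0, ω_sun = 1
30(1−ω_arm) = −78(0−ω_arm)  ⇒  108·ω_arm = 30  ⇒  ω_arm = 5/18
sun–planet mesh: 30·(1−5/18) = −24·(ω_p−ω_arm)  ⇒  ω_p−ω_arm = -65/72
ω_p = 5/18 − 65/72 = -5/8
scale: ω_p = -5/8 × 2400 rpm = -1500.0000 rpm

-1500.0000 rpm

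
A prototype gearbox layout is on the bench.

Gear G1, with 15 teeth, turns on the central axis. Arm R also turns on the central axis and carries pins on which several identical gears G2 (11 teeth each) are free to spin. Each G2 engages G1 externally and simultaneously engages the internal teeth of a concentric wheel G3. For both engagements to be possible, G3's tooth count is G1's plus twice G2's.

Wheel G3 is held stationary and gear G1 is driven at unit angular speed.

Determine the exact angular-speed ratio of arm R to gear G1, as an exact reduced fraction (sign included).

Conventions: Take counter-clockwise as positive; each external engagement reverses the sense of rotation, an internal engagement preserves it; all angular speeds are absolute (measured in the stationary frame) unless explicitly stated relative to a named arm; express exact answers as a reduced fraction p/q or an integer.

15/52

class = planetary set [G3 = 15+2·11 = 37; Willis about the carrier]
ring teeth: 15 + 2·11 = 37
15(ω_sun−ω_arm) = −37(ω_ring−ω_arm),  ω_ring = 0, ω_sun = 1
15(1−ω_arm) = −37(0−ω_arm)  ⇒  52·ω_arm = 15  ⇒  ω_arm = 15/52
ω_out/ω_in = 15/52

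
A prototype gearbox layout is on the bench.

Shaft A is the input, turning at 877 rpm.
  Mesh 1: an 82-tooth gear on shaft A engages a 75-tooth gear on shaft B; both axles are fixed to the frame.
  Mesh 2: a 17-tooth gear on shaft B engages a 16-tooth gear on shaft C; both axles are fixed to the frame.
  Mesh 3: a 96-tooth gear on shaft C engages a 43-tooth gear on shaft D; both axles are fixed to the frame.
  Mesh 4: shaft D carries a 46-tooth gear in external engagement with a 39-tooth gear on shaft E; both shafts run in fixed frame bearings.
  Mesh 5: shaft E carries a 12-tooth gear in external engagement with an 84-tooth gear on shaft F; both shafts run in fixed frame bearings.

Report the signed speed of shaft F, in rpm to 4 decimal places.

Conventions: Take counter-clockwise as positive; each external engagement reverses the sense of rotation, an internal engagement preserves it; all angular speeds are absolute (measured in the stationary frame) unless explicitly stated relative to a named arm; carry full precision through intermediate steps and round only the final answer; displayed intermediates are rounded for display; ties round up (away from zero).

-383.2473 rpm

class = fixed-axis compound train [5 meshes; 5 ratios multiply, 5 sense flips]
mesh 1 [82T→75T]: ω = 877.0000×82/75 = 958.8533 rpm, sense flips to −
mesh 2 [17T→16T]: ω = 958.8533×17/16 = 1018.7817 rpm, sense flips to +
mesh 3 [96T→43T]: ω = 1018.7817×96/43 = 2274.4893 rpm, sense flips to −
mesh 4 [46T→39T]: ω = 2274.4893×46/39 = 2682.7310 rpm, sense flips to +
mesh 5 [12T→84T]: ω = 2682.7310×12/84 = 383.2473 rpm, sense flips to −
signed output speed = -383.2473 rpm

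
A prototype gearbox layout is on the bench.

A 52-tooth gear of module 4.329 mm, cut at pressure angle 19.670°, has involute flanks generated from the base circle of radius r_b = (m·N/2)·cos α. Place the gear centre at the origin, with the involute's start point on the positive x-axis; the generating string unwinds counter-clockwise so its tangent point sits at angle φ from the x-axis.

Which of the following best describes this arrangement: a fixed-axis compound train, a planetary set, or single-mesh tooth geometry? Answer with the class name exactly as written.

topology: single-mesh involute geometry — m = 4.329, N = 52
classification: single-mesh tooth geometry

single-mesh tooth geometry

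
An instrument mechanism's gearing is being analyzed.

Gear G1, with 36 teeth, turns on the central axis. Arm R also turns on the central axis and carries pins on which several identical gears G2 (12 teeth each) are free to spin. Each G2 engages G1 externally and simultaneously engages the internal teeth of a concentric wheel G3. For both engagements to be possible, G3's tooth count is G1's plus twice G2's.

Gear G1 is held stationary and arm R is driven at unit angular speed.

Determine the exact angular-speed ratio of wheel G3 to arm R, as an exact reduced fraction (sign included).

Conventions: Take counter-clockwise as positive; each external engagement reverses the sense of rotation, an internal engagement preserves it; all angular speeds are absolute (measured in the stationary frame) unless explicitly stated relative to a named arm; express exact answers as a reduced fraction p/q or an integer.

8/5

topology: planetary set — G1 36T / G2 12T / G3 60T, arm = carrier (Willis)
ring teeth: 36 + 2·12 = 60
36(ω_sun−ω_arm) = −60(ω_ring−ω_arm),  ω_sun = 0, ω_arm = 1
ω_ring = 1 − (36/60)(0−1) = 8/5
ω_out/ω_in = 8/5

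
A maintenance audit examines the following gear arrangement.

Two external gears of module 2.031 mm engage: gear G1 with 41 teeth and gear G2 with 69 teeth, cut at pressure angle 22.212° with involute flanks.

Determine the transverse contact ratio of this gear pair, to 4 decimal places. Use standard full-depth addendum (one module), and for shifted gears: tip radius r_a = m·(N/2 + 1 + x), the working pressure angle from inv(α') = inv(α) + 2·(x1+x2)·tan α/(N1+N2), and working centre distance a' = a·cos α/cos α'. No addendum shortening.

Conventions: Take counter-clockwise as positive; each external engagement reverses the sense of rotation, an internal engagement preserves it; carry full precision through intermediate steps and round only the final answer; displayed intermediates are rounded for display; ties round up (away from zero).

recognized (one external pair, fixed centres): single-mesh tooth geometry, m = 2.031, N1 = 41, N2 = 69
base radii: r_b1 = 38.545789, r_b2 = 64.869743
tip radii: r_a1 = 43.666500, r_a2 = 72.100500
no profile shift: α' = α, a' = a
action lengths: √(r_a1²−r_b1²) = 20.517928, √(r_a2²−r_b2²) = 31.470599
base pitch p_b = π·m·cos α = 5.907081
CR = (20.517928 + 31.470599 − 111.705000·sin 22.21200°)/5.907081 = 1.652282
contact ratio ≈ 1.6523

1.6523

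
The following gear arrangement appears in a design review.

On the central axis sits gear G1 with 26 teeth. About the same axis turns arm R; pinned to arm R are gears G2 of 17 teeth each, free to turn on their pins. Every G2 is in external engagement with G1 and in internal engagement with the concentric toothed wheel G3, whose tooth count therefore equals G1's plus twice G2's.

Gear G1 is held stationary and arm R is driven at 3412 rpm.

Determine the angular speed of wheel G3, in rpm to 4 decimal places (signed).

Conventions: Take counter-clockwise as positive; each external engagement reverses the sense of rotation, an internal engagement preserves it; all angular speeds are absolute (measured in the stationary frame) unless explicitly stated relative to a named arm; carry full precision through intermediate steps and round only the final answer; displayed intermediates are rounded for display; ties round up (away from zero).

class = planetary set [G3 = 26+2·17 = 60; Willis about the carrier]
normalise by the input: solve with ω_arm = 1, then scale by 3412 rpm
ring teeth: 26 + 2·17 = 60
26(ω_sun−ω_arm) = −60(ω_ring−ω_arm),  ω_sun = 0, ω_arm = 1
ω_ring = 1 − (26/60)(0−1) = 43/30
scale: ω_ring = 43/30 × 3412 rpm = +4890.5333 rpm

+4890.5333 rpm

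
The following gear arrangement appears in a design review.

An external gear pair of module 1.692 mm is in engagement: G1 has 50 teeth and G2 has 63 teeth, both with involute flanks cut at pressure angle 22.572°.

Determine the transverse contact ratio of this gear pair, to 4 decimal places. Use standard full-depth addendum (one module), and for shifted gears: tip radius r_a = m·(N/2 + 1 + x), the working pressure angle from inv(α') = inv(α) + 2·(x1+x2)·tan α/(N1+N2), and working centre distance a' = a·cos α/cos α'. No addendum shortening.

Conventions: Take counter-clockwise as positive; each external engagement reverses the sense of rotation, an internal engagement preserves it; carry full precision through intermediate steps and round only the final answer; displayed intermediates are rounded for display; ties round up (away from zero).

recognized (one external pair, fixed centres): single-mesh tooth geometry, m = 1.692, N1 = 50, N2 = 63
base radii: r_b1 = 39.059732, r_b2 = 49.215262
tip radii: r_a1 = 43.992000, r_a2 = 54.990000
no profile shift: α' = α, a' = a
action lengths: √(r_a1²−r_b1²) = 20.239403, √(r_a2²−r_b2²) = 24.530758
base pitch p_b = π·m·cos α = 4.908391
CR = (20.239403 + 24.530758 − 95.598000·sin 22.57200°)/4.908391 = 1.645230
contact ratio ≈ 1.6452

1.6452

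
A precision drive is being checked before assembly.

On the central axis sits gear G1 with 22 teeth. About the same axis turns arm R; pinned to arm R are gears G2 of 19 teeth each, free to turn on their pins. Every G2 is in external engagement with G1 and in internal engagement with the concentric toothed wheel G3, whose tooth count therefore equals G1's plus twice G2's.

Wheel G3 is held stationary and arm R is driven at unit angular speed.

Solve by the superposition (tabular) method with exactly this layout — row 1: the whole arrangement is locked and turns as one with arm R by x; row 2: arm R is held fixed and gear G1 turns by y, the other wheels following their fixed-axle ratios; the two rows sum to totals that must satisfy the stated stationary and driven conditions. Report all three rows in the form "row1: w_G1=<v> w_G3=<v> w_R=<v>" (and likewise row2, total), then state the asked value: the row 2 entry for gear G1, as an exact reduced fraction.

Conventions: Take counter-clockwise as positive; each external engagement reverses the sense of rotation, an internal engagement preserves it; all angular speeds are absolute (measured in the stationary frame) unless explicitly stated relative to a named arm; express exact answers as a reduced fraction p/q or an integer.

row1: w_G1=1 w_G3=1 w_R=1
row2: w_G1=30/11 w_G3=-1 w_R=0
total: w_G1=41/11 w_G3=0 w_R=1
asked value: 30/11

class = planetary set [G3 = 22+2·19 = 60; Willis about the carrier]
row 1: whole set turns with the arm by x
row 2 — arm fixed, fixed-axis ratios: sun y, ring −(22/60)·y, arm 0
boundary: total ω_ring = x − (22/60)·y = 0 and total ω_arm = x = 1  ⇒  y = 30/11, x = 1
row 2 ring = −(22/60)·30/11 = -1
totals (row 1 + row 2): sun 1 + 30/11 = 41/11, ring 1 + (-1) = 0, arm 1 + 0 = 1
asked cell (row2, sun) = 30/11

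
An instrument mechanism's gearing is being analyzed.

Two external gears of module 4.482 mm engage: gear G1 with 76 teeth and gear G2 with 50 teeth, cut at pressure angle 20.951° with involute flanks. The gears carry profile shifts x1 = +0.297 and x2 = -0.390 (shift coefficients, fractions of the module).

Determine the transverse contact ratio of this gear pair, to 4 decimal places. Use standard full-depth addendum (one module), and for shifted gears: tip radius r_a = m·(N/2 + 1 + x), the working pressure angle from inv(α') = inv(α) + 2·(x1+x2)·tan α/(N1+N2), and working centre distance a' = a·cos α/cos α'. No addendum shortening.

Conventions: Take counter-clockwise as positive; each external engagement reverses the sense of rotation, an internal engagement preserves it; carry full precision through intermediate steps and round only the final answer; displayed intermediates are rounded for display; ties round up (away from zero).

recognized (one external pair, fixed centres): single-mesh tooth geometry, m = 4.482, N1 = 76, N2 = 50
base radii: r_b1 = 159.055824, r_b2 = 104.641990
tip radii: r_a1 = 176.129154, r_a2 = 114.784020
inv(α') = inv(20.951°) + 2·(+0.297-0.390)·tan α/(76+50) = 0.01665399  ⇒  α' = 20.72750°
a' = a·cos α / cos α' = 282.3660·cos 20.951°/cos 20.72750° = 281.947043
action lengths: √(r_a1²−r_b1²) = 75.648686, √(r_a2²−r_b2²) = 47.174413
base pitch p_b = π·m·cos α = 13.149700
CR = (75.648686 + 47.174413 − 281.947043·sin 20.72750°)/13.149700 = 1.751776
contact ratio ≈ 1.7518

1.7518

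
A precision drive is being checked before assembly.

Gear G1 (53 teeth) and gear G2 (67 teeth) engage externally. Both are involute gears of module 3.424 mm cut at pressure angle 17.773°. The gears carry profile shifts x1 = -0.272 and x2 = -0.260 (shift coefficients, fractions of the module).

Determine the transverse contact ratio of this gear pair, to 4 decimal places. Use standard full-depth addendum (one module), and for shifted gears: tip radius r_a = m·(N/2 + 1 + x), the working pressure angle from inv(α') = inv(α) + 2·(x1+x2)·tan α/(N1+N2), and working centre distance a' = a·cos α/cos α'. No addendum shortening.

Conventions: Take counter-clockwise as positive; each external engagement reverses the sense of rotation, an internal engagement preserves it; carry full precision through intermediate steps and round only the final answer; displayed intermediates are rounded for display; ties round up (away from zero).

topology: single-mesh involute geometry — m = 3.424, 53T/67T pair
base radii: r_b1 = 86.405474, r_b2 = 109.229561
tip radii: r_a1 = 93.228672, r_a2 = 117.237760
inv(α') = inv(17.773°) + 2·(-0.272-0.260)·tan α/(53+67) = 0.00750560  ⇒  α' = 16.00898°
a' = a·cos α / cos α' = 205.4400·cos 17.773°/cos 16.00898° = 203.528169
action lengths: √(r_a1²−r_b1²) = 35.009704, √(r_a2²−r_b2²) = 42.586327
base pitch p_b = π·m·cos α = 10.243427
CR = (35.009704 + 42.586327 − 203.528169·sin 16.00898°)/10.243427 = 2.095529
contact ratio ≈ 2.0955

2.0955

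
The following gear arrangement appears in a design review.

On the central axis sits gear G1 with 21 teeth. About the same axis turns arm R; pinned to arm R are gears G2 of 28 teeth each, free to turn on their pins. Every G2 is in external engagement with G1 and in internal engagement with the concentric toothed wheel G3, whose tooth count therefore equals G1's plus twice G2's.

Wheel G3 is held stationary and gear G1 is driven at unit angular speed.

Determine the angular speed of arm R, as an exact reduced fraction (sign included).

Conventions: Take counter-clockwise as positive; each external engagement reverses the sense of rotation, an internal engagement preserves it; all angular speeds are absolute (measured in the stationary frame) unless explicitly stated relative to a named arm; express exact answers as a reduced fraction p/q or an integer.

3/14

recognized (axles ride arm R): planetary set, 21/28/77 teeth
ring teeth: 21 + 2·28 = 77
21(ω_sun−ω_arm) = −77(ω_ring−ω_arm),  ω_ring = 0, ω_sun = 1
21(1−ω_arm) = −77(0−ω_arm)  ⇒  98·ω_arm = 21  ⇒  ω_arm = 3/14
exact speed ratio = 3/14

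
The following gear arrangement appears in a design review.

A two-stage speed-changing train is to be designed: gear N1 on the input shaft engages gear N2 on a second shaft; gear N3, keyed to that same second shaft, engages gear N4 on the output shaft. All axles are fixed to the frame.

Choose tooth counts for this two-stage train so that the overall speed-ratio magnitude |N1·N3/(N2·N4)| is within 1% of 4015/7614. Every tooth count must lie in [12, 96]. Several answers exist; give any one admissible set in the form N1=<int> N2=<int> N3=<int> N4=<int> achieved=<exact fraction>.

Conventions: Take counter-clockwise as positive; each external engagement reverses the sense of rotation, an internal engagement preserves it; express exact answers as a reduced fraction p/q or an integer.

design class (target 4015/7614): fixed-axis compound train
target = 4015/7614 in lowest terms: an exact hit needs N1·N3 = k·4015 and N2·N4 = k·7614 for one integer k, every count in [12, 96]; additionally prefer no 1:1 stage (N1 ≠ N2, N3 ≠ N4)
k = 1: N1·N3 = 4015 = 55·73, N2·N4 = 7614 = 81·94
achieved = 55·73/(81·94) = 4015/7614; |achieved − target| = 0 ≤ 803/152280 ✓

N1=55 N2=81 N3=73 N4=94 achieved=4015/7614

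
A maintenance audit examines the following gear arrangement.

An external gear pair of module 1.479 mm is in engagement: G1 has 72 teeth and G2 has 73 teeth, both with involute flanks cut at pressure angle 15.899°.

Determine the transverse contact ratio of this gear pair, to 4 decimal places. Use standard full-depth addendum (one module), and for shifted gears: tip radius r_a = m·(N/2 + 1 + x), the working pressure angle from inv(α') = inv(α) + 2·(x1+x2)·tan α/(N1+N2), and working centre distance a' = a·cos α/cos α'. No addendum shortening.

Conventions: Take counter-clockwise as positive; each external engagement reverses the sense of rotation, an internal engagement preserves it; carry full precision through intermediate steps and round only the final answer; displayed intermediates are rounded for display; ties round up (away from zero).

recognized (one external pair, fixed centres): single-mesh tooth geometry, m = 1.479, N1 = 72, N2 = 73
base radii: r_b1 = 51.207209, r_b2 = 51.918420
tip radii: r_a1 = 54.723000, r_a2 = 55.462500
no profile shift: α' = α, a' = a
action lengths: √(r_a1²−r_b1²) = 19.298406, √(r_a2²−r_b2²) = 19.508115
base pitch p_b = π·m·cos α = 4.468672
CR = (19.298406 + 19.508115 − 107.227500·sin 15.89900°)/4.468672 = 2.110775
contact ratio ≈ 2.1108

2.1108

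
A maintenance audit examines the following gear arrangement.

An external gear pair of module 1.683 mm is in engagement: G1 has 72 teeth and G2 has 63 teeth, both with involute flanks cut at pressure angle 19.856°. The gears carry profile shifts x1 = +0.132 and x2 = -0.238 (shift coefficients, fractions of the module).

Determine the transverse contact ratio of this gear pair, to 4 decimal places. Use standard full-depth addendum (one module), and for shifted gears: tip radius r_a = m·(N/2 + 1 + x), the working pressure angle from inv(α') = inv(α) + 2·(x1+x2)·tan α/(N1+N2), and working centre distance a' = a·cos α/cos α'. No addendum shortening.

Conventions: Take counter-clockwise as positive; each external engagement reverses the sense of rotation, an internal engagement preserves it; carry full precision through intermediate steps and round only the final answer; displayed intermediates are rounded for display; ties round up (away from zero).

recognized (one external pair, fixed centres): single-mesh tooth geometry, m = 1.683, N1 = 72, N2 = 63
base radii: r_b1 = 56.985998, r_b2 = 49.862748
tip radii: r_a1 = 62.493156, r_a2 = 54.296946
inv(α') = inv(19.856°) + 2·(+0.132-0.238)·tan α/(72+63) = 0.01400693  ⇒  α' = 19.60338°
a' = a·cos α / cos α' = 113.6025·cos 19.856°/cos 19.60338° = 113.423009
action lengths: √(r_a1²−r_b1²) = 25.651328, √(r_a2²−r_b2²) = 21.491038
base pitch p_b = π·m·cos α = 4.972966
CR = (25.651328 + 21.491038 − 113.423009·sin 19.60338°)/4.972966 = 1.827508
contact ratio ≈ 1.8275

1.8275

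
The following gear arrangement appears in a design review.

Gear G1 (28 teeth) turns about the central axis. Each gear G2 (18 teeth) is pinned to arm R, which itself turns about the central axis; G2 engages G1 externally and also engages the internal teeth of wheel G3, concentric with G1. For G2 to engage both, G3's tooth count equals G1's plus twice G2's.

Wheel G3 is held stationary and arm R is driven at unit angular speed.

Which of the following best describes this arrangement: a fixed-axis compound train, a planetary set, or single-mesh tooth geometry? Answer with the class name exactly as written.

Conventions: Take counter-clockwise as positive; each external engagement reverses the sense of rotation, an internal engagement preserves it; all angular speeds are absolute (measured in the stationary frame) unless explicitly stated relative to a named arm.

topology: planetary set — G1 28T / G2 18T / G3 64T, arm = carrier (Willis)
classification: planetary set

planetary set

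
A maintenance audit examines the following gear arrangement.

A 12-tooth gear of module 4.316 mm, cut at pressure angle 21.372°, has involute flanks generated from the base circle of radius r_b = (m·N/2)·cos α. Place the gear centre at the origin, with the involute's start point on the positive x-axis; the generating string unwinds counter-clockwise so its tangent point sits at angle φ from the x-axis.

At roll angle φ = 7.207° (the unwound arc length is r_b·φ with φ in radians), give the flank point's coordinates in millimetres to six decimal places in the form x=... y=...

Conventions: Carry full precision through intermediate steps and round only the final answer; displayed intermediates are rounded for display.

x=24.305259 y=0.015973

single-mesh involute tooth geometry (12T wheel at module 4.316)
pitch radius r_p = m·N/2 = 4.316·12/2 = 25.896000
base radius r_b = r_p·cos α = 25.896000·cos 21.372° = 24.115236
roll angle φ = 7.207° = 0.12578588 rad
x = r_b·(cos φ + φ·sin φ) = 24.305259
y = r_b·(sin φ − φ·cos φ) = 0.015973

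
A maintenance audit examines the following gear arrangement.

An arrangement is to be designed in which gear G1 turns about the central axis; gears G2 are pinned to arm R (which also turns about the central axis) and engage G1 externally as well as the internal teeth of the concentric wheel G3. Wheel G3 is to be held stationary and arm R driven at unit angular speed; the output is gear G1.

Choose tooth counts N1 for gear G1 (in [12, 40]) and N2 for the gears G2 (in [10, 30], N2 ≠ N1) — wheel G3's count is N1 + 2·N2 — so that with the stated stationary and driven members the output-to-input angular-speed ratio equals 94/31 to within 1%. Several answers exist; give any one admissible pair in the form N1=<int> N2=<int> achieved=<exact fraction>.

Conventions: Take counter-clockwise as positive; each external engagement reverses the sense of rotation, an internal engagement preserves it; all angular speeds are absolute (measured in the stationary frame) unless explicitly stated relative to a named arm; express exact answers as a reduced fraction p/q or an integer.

planetary set to be sized for 94/31 (Willis relation)
Willis with ω_ring = 0: ω_sun/ω_arm = (N1+N3)/N1; set equal to 94/31  ⇒  N3/N1 = 94/31 − 1 = 63/31
N3 = N1 + 2·N2  ⇒  N2/N1 = (N3/N1 − 1)/2 = (63/31 − 1)/2 = 16/31
smallest multiple with N1 ≥ 12 and N2 ≥ 10: k = 1  ⇒  N1 = 1·31 = 31, N2 = 1·16 = 16 (N1 ≤ 40, N2 ≤ 30, N2 ≠ N1 ✓), N3 = 31 + 2·16 = 63
check: (N1+N3)/N1 with N1 = 31, N3 = 63 gives 94/31; |achieved − target| = 0 ≤ 47/1550 ✓

N1=31 N2=16 achieved=94/31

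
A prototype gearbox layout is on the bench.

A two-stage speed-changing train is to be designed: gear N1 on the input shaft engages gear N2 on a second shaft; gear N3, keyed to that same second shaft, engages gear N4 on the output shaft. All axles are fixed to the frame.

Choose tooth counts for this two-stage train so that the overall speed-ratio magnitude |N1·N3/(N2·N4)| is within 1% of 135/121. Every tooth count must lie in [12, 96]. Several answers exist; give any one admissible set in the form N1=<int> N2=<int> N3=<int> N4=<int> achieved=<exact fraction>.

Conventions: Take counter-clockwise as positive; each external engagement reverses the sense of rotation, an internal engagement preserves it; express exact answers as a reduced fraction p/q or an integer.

topology: fixed-axis compound train — 2 stages, target 135/121
target = 135/121 in lowest terms: an exact hit needs N1·N3 = k·135 and N2·N4 = k·121 for one integer k, every count in [12, 96]; additionally prefer no 1:1 stage (N1 ≠ N2, N3 ≠ N4)
k = 1…3: no 1:1-free in-range split of k·135 and k·121 into factor pairs; take k = 4
k = 4: N1·N3 = 540 = 12·45, N2·N4 = 484 = 22·22
achieved = 12·45/(22·22) = 135/121; |achieved − target| = 0 ≤ 27/2420 ✓

N1=12 N2=22 N3=45 N4=22 achieved=135/121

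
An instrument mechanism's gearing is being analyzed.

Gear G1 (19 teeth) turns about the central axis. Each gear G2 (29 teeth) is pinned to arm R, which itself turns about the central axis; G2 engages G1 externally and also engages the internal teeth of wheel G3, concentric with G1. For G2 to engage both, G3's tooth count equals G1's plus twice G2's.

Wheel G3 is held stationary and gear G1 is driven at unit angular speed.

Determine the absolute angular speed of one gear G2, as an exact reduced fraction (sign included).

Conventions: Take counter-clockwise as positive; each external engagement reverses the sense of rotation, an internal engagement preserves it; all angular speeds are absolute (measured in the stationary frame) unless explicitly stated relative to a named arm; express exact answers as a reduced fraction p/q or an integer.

recognized (axles ride arm R): planetary set, 19/29/77 teeth
ring teeth: 19 + 2·29 = 77
19(ω_sun−ω_arm) = −77(ω_ring−ω_arm),  ω_ring = 0, ω_sun = 1
19(1−ω_arm) = −77(0−ω_arm)  ⇒  96·ω_arm = 19  ⇒  ω_arm = 19/96
sun–planet mesh: 19·(1−19/96) = −29·(ω_p−ω_arm)  ⇒  ω_p−ω_arm = -1463/2784
ω_p = 19/96 − 1463/2784 = -19/58
exact speed ratio = -19/58

-19/58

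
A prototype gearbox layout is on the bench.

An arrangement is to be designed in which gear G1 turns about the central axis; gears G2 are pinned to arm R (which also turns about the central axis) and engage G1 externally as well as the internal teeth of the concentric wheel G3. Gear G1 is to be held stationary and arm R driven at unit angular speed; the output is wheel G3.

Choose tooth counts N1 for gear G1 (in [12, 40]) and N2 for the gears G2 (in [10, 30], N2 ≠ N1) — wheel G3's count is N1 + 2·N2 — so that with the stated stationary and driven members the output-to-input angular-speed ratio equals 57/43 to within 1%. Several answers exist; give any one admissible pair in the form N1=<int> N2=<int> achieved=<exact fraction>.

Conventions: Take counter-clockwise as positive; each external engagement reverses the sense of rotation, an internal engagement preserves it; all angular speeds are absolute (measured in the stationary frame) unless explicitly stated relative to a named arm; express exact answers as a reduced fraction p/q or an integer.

N1=28 N2=29 achieved=57/43

design class (target 57/43): planetary set
Willis with ω_sun = 0: ω_ring/ω_arm = (N1+N3)/N3; set equal to 57/43  ⇒  N3/N1 = 1/(57/43 − 1) = 43/14
N3 = N1 + 2·N2  ⇒  N2/N1 = (N3/N1 − 1)/2 = (43/14 − 1)/2 = 29/28
smallest multiple with N1 ≥ 12 and N2 ≥ 10: k = 1  ⇒  N1 = 1·28 = 28, N2 = 1·29 = 29 (N1 ≤ 40, N2 ≤ 30, N2 ≠ N1 ✓), N3 = 28 + 2·29 = 86
check: (N1+N3)/N3 with N1 = 28, N3 = 86 gives 57/43; |achieved − target| = 0 ≤ 57/4300 ✓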